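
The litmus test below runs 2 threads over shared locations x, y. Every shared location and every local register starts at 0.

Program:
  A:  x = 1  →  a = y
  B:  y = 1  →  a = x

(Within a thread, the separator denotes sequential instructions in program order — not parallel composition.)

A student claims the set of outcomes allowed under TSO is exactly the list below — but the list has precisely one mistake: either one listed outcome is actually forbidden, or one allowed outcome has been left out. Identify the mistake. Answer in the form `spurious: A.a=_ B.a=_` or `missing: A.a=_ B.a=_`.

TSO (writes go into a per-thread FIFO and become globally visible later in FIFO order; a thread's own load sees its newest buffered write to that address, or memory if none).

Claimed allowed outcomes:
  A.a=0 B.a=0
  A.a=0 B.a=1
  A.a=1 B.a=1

outcome vector order: (A.a,B.a)
TSO: 4 outcomes — {0/0 0/1 1/0 1/1}
TSO∖claimed = {1/0}

missing: A.a=1 B.a=0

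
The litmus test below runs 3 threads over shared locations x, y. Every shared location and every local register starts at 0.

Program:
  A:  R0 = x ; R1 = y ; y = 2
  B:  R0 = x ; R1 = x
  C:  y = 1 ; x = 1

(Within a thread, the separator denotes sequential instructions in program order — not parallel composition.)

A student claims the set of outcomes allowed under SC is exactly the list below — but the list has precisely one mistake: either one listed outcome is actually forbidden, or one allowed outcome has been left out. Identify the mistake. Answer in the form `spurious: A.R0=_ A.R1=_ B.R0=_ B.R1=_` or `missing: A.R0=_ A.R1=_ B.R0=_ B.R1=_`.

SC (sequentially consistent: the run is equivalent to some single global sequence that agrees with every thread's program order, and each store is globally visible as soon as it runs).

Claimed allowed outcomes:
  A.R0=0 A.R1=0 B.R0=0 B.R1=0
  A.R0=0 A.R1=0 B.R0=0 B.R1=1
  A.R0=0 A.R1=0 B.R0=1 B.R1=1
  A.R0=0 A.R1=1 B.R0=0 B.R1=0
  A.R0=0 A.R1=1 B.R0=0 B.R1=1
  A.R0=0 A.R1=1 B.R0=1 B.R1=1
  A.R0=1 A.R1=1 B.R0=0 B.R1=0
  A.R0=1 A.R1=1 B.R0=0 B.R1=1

missing: A.R0=1 A.R1=1 B.R0=1 B.R1=1

outcome vector order: (A.R0,A.R1,B.R0,B.R1)
[SC] allowed = {0/0/0/0; 0/0/0/1; 0/0/1/1; 0/1/0/0; 0/1/0/1; 0/1/1/1; 1/1/0/0; 1/1/0/1; 1/1/1/1}
SC∖claimed = {1/1/1/1}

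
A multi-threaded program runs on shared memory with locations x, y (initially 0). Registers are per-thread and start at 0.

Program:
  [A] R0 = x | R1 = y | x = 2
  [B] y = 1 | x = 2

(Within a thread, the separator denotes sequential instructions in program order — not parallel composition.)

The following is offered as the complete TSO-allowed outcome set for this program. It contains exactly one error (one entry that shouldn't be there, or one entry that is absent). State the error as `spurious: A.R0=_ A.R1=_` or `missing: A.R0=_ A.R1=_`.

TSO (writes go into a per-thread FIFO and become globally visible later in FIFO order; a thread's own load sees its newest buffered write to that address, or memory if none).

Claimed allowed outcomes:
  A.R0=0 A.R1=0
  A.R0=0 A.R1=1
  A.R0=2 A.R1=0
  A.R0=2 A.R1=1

outcome vector order: (A.R0,A.R1)
[TSO] allowed = {(0,0); (0,1); (2,1)}
claimed∖TSO = {(2,0)}

spurious: A.R0=2 A.R1=0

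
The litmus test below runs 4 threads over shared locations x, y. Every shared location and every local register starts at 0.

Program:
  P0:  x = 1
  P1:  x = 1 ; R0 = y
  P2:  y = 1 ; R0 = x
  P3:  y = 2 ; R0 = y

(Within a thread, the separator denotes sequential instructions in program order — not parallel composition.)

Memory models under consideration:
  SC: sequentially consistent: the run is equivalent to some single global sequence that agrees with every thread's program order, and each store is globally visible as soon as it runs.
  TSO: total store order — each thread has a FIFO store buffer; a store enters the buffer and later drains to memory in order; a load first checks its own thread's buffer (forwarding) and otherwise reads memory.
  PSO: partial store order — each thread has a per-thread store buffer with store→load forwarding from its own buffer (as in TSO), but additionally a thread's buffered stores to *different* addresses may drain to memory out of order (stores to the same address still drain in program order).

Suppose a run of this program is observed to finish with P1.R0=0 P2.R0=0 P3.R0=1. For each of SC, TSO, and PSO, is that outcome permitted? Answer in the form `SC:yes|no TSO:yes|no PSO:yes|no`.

outcome vector order: (P1.R0,P2.R0,P3.R0)
under SC → <0 1 1> <0 1 2> <1 0 1> <1 0 2> <1 1 1> <1 1 2> <2 0 2> <2 1 1> <2 1 2>
under TSO → <0 0 1> <0 0 2> <0 1 1> <0 1 2> <1 0 1> <1 0 2> <1 1 1> <1 1 2> <2 0 1> <2 0 2> <2 1 1> <2 1 2>
under PSO → <0 0 1> <0 0 2> <0 1 1> <0 1 2> <1 0 1> <1 0 2> <1 1 1> <1 1 2> <2 0 1> <2 0 2> <2 1 1> <2 1 2>
target <0 0 1> ∈ {TSO,PSO}

SC:no TSO:yes PSO:yes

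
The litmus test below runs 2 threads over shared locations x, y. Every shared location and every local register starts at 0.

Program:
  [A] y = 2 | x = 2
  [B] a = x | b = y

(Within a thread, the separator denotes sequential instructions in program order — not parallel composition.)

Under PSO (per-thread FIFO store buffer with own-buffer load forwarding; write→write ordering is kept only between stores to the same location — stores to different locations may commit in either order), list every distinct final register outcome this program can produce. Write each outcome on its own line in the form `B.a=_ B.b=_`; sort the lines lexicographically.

B.a=0 B.b=0
B.a=0 B.b=2
B.a=2 B.b=0
B.a=2 B.b=2

outcome vector order: (B.a,B.b)
|PSO outcomes| = 4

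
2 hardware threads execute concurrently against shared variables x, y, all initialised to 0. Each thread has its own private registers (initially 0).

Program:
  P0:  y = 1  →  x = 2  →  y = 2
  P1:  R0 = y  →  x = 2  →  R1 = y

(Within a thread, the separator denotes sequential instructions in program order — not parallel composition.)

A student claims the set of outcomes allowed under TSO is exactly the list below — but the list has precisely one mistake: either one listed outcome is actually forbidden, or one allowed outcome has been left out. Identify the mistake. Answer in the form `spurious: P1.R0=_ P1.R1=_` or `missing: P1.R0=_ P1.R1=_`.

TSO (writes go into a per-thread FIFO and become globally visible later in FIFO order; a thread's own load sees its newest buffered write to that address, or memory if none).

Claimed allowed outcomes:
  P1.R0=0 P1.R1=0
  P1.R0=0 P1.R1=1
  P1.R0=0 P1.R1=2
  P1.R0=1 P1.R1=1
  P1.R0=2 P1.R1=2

missing: P1.R0=1 P1.R1=2

outcome vector order: (P1.R0,P1.R1)
under TSO → <0 0>, <0 1>, <0 2>, <1 1>, <1 2>, <2 2>
TSO∖claimed = {<1 2>}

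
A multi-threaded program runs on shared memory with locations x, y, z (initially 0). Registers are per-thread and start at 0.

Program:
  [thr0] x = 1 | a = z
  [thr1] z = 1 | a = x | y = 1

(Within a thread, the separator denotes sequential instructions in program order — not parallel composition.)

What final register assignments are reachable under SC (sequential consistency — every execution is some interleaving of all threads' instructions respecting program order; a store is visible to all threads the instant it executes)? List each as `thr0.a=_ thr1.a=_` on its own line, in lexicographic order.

thr0.a=0 thr1.a=1
thr0.a=1 thr1.a=0
thr0.a=1 thr1.a=1

outcome vector order: (thr0.a,thr1.a)
|SC outcomes| = 3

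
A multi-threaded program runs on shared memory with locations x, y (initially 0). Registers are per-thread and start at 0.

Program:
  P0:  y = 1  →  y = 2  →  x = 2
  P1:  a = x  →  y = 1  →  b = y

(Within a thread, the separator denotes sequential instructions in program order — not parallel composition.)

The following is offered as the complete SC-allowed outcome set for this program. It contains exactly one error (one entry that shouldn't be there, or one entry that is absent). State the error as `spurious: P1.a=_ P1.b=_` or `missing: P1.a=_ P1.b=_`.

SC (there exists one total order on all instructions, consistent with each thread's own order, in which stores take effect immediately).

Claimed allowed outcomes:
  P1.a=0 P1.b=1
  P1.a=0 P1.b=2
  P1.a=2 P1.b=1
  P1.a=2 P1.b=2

outcome vector order: (P1.a,P1.b)
SC (3): <0 1>, <0 2>, <2 1>
claimed∖SC = {<2 2>}

spurious: P1.a=2 P1.b=2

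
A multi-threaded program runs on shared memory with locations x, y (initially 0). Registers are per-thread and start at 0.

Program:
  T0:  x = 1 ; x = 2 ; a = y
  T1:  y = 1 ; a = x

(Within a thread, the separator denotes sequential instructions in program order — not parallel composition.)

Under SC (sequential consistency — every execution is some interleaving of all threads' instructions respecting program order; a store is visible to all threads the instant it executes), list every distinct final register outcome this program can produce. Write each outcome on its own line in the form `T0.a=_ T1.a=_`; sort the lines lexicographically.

T0.a=0 T1.a=2
T0.a=1 T1.a=0
T0.a=1 T1.a=1
T0.a=1 T1.a=2

outcome vector order: (T0.a,T1.a)
|SC outcomes| = 4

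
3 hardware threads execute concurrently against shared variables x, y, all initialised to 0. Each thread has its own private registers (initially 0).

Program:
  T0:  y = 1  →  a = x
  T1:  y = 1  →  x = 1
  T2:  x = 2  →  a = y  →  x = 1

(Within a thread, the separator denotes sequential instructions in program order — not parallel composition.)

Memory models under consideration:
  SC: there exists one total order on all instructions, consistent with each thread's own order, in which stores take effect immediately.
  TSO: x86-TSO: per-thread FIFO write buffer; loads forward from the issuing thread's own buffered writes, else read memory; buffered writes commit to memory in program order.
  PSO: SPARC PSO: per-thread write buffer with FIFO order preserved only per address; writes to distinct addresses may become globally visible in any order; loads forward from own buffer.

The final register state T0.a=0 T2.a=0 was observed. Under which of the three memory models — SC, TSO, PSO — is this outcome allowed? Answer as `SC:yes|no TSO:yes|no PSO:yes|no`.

outcome vector order: (T0.a,T2.a)
SC: 5 outcomes — {<0 1>, <1 0>, <1 1>, <2 0>, <2 1>}
TSO: 6 outcomes — {<0 0>, <0 1>, <1 0>, <1 1>, <2 0>, <2 1>}
PSO: 6 outcomes — {<0 0>, <0 1>, <1 0>, <1 1>, <2 0>, <2 1>}
target <0 0> ∈ {TSO,PSO}

SC:no TSO:yes PSO:yes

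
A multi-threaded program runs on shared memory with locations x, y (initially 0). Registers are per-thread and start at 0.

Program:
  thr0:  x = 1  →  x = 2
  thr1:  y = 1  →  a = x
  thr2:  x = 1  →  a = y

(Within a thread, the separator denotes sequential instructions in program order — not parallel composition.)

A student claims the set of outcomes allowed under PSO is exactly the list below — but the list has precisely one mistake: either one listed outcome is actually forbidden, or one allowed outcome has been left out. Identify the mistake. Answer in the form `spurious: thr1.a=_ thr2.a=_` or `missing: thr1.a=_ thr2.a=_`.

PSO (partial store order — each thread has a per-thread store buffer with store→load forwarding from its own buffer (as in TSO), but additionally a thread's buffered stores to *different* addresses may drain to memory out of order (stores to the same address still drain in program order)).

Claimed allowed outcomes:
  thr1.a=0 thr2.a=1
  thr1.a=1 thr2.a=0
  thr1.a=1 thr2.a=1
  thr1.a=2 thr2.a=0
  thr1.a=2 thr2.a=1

missing: thr1.a=0 thr2.a=0

outcome vector order: (thr1.a,thr2.a)
PSO (6): (0,0) (0,1) (1,0) (1,1) (2,0) (2,1)
PSO∖claimed = {(0,0)}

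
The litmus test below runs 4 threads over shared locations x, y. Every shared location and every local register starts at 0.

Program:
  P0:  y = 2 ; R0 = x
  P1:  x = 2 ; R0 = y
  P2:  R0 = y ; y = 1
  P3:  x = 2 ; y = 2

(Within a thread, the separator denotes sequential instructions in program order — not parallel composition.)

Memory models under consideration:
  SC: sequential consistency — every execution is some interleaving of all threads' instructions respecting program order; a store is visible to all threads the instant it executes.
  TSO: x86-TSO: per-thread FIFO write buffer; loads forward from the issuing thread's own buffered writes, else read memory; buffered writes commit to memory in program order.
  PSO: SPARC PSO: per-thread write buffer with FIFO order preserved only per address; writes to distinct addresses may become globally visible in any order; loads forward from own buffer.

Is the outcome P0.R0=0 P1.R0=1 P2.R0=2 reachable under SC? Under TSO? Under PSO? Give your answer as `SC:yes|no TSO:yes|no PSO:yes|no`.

outcome vector order: (P0.R0,P1.R0,P2.R0)
under SC → (0,1,0) (0,1,2) (0,2,0) (0,2,2) (2,0,0) (2,0,2) (2,1,0) (2,1,2) (2,2,0) (2,2,2)
under TSO → (0,0,0) (0,0,2) (0,1,0) (0,1,2) (0,2,0) (0,2,2) (2,0,0) (2,0,2) (2,1,0) (2,1,2) (2,2,0) (2,2,2)
under PSO → (0,0,0) (0,0,2) (0,1,0) (0,1,2) (0,2,0) (0,2,2) (2,0,0) (2,0,2) (2,1,0) (2,1,2) (2,2,0) (2,2,2)
target (0,1,2) ∈ {SC,TSO,PSO}

SC:yes TSO:yes PSO:yes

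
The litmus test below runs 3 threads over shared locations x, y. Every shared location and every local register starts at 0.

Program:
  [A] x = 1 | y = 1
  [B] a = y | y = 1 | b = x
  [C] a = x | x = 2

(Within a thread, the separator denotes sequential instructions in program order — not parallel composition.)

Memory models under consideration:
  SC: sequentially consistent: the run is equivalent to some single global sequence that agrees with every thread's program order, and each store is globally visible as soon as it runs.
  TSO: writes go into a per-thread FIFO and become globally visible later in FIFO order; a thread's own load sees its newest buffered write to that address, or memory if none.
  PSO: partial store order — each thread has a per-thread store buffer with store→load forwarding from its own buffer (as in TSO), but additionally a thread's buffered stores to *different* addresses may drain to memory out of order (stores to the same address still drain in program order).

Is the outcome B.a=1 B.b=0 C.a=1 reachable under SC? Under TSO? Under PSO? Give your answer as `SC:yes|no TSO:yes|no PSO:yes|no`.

SC:no TSO:no PSO:yes

outcome vector order: (B.a,B.b,C.a)
SC (10): 000, 001, 010, 011, 020, 021, 110, 111, 120, 121
TSO (10): 000, 001, 010, 011, 020, 021, 110, 111, 120, 121
PSO (12): 000, 001, 010, 011, 020, 021, 100, 101, 110, 111, 120, 121
target 101 ∈ {PSO}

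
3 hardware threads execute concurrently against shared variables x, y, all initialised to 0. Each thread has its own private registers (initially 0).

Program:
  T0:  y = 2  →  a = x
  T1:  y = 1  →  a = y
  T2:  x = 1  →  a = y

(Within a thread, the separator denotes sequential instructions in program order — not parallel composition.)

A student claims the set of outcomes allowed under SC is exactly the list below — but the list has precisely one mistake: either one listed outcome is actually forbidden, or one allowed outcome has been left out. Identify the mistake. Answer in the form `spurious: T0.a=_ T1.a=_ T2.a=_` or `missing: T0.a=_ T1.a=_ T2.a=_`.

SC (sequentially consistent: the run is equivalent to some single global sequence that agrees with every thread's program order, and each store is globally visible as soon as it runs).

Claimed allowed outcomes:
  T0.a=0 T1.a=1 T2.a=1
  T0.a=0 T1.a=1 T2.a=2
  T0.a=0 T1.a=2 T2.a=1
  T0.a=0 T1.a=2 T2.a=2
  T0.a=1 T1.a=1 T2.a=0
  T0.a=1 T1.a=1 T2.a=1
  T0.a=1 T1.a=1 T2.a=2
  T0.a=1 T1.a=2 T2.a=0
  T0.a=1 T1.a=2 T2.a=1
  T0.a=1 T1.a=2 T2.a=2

spurious: T0.a=0 T1.a=2 T2.a=1

outcome vector order: (T0.a,T1.a,T2.a)
SC: 9 outcomes — {(0,1,1); (0,1,2); (0,2,2); (1,1,0); (1,1,1); (1,1,2); (1,2,0); (1,2,1); (1,2,2)}
claimed∖SC = {(0,2,1)}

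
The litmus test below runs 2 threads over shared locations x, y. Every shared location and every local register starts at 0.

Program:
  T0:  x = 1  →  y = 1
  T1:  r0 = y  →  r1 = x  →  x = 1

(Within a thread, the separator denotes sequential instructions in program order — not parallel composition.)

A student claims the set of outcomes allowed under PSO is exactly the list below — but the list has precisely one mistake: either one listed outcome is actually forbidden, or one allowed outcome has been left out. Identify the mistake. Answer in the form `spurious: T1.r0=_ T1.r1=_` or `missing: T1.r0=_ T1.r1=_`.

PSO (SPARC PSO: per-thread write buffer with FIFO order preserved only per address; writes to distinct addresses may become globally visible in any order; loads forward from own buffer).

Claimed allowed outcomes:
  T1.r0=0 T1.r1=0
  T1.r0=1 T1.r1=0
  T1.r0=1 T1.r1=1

outcome vector order: (T1.r0,T1.r1)
[PSO] allowed = {(0,0); (0,1); (1,0); (1,1)}
PSO∖claimed = {(0,1)}

missing: T1.r0=0 T1.r1=1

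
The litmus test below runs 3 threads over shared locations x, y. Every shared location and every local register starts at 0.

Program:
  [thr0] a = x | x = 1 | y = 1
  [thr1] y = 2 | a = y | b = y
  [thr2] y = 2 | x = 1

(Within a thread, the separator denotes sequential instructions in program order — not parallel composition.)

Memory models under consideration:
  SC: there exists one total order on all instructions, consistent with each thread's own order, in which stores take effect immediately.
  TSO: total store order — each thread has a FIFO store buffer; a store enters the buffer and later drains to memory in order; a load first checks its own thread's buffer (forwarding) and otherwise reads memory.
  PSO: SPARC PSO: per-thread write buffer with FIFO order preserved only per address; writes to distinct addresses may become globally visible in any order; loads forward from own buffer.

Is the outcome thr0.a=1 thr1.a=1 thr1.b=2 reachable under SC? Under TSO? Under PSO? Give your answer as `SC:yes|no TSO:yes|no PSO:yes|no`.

outcome vector order: (thr0.a,thr1.a,thr1.b)
SC: 7 outcomes — {(0,1,1), (0,1,2), (0,2,1), (0,2,2), (1,1,1), (1,2,1), (1,2,2)}
TSO: 7 outcomes — {(0,1,1), (0,1,2), (0,2,1), (0,2,2), (1,1,1), (1,2,1), (1,2,2)}
PSO: 8 outcomes — {(0,1,1), (0,1,2), (0,2,1), (0,2,2), (1,1,1), (1,1,2), (1,2,1), (1,2,2)}
target (1,1,2) ∈ {PSO}

SC:no TSO:no PSO:yes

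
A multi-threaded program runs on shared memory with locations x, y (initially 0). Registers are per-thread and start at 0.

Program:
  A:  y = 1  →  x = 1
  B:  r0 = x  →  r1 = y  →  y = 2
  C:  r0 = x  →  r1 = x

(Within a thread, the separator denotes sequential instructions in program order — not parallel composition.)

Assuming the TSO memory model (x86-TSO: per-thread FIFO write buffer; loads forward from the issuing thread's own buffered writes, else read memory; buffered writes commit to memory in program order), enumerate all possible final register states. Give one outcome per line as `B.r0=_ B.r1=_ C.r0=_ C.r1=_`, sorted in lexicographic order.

B.r0=0 B.r1=0 C.r0=0 C.r1=0
B.r0=0 B.r1=0 C.r0=0 C.r1=1
B.r0=0 B.r1=0 C.r0=1 C.r1=1
B.r0=0 B.r1=1 C.r0=0 C.r1=0
B.r0=0 B.r1=1 C.r0=0 C.r1=1
B.r0=0 B.r1=1 C.r0=1 C.r1=1
B.r0=1 B.r1=1 C.r0=0 C.r1=0
B.r0=1 B.r1=1 C.r0=0 C.r1=1
B.r0=1 B.r1=1 C.r0=1 C.r1=1

outcome vector order: (B.r0,B.r1,C.r0,C.r1)
|TSO outcomes| = 9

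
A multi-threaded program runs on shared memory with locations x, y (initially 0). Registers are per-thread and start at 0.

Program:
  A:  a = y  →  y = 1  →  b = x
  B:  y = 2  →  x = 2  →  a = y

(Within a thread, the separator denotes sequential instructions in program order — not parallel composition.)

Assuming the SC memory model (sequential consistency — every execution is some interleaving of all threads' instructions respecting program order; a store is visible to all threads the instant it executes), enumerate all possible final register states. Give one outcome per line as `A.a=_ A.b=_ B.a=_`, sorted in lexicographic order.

A.a=0 A.b=0 B.a=1
A.a=0 A.b=0 B.a=2
A.a=0 A.b=2 B.a=1
A.a=0 A.b=2 B.a=2
A.a=2 A.b=0 B.a=1
A.a=2 A.b=2 B.a=1
A.a=2 A.b=2 B.a=2

outcome vector order: (A.a,A.b,B.a)
|SC outcomes| = 7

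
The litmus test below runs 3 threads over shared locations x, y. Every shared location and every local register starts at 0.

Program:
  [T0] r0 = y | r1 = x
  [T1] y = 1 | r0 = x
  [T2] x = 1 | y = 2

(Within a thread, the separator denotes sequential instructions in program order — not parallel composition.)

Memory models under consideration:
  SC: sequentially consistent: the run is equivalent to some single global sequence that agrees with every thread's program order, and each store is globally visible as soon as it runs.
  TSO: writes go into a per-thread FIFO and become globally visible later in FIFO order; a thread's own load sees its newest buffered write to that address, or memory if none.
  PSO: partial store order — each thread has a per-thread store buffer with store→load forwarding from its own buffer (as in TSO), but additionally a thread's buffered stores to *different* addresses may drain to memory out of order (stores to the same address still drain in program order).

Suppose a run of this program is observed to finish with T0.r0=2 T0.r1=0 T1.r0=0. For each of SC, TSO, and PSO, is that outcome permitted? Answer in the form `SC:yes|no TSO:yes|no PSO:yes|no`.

SC:no TSO:no PSO:yes

outcome vector order: (T0.r0,T0.r1,T1.r0)
[SC] allowed = {(0,0,0); (0,0,1); (0,1,0); (0,1,1); (1,0,0); (1,0,1); (1,1,0); (1,1,1); (2,1,0); (2,1,1)}
[TSO] allowed = {(0,0,0); (0,0,1); (0,1,0); (0,1,1); (1,0,0); (1,0,1); (1,1,0); (1,1,1); (2,1,0); (2,1,1)}
[PSO] allowed = {(0,0,0); (0,0,1); (0,1,0); (0,1,1); (1,0,0); (1,0,1); (1,1,0); (1,1,1); (2,0,0); (2,0,1); (2,1,0); (2,1,1)}
target (2,0,0) ∈ {PSO}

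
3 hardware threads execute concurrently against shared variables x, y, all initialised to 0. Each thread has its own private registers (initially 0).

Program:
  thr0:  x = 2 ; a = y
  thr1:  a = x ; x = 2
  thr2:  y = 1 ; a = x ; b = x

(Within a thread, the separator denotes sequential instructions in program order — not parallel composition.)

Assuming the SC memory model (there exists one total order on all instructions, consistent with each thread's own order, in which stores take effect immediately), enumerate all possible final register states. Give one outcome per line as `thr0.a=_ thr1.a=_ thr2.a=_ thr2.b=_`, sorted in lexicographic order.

thr0.a=0 thr1.a=0 thr2.a=2 thr2.b=2
thr0.a=0 thr1.a=2 thr2.a=2 thr2.b=2
thr0.a=1 thr1.a=0 thr2.a=0 thr2.b=0
thr0.a=1 thr1.a=0 thr2.a=0 thr2.b=2
thr0.a=1 thr1.a=0 thr2.a=2 thr2.b=2
thr0.a=1 thr1.a=2 thr2.a=0 thr2.b=0
thr0.a=1 thr1.a=2 thr2.a=0 thr2.b=2
thr0.a=1 thr1.a=2 thr2.a=2 thr2.b=2

outcome vector order: (thr0.a,thr1.a,thr2.a,thr2.b)
|SC outcomes| = 8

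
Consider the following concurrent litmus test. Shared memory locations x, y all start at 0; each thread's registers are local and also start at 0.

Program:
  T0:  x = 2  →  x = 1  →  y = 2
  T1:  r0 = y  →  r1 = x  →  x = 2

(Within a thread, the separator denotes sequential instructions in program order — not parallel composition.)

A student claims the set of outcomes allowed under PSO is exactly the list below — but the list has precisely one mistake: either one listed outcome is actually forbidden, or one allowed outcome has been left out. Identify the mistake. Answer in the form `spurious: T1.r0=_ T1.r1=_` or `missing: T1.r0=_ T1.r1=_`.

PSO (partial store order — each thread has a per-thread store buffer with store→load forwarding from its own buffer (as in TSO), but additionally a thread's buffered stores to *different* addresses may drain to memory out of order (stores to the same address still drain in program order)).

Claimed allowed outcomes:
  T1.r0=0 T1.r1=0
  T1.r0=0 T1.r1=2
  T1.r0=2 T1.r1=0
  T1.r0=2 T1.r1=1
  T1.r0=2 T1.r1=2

missing: T1.r0=0 T1.r1=1

outcome vector order: (T1.r0,T1.r1)
[PSO] allowed = {00, 01, 02, 20, 21, 22}
PSO∖claimed = {01}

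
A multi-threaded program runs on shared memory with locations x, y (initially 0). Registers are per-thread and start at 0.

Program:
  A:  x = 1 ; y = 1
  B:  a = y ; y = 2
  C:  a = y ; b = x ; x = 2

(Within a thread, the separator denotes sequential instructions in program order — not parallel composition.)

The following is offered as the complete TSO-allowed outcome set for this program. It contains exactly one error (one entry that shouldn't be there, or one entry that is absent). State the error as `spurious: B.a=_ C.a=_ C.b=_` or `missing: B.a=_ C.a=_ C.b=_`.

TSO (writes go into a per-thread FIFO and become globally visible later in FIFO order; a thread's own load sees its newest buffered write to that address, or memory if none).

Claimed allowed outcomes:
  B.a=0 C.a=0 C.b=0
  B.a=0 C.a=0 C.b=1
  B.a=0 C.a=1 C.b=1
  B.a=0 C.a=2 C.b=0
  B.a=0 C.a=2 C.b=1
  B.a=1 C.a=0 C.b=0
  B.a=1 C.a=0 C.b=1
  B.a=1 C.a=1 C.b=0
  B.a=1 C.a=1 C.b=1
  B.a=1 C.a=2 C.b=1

spurious: B.a=1 C.a=1 C.b=0

outcome vector order: (B.a,C.a,C.b)
under TSO → (0,0,0) (0,0,1) (0,1,1) (0,2,0) (0,2,1) (1,0,0) (1,0,1) (1,1,1) (1,2,1)
claimed∖TSO = {(1,1,0)}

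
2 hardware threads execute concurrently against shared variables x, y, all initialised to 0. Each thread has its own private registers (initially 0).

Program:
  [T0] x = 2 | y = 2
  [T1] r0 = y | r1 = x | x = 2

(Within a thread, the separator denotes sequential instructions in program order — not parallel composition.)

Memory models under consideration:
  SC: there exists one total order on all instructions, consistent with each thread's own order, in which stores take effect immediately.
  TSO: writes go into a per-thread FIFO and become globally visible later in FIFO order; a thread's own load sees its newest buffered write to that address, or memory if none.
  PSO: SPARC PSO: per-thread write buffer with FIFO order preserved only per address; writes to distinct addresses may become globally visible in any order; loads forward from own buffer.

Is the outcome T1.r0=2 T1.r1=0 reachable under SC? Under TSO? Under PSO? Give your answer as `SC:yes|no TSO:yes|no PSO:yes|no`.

outcome vector order: (T1.r0,T1.r1)
under SC → 00; 02; 22
under TSO → 00; 02; 22
under PSO → 00; 02; 20; 22
target 20 ∈ {PSO}

SC:no TSO:no PSO:yes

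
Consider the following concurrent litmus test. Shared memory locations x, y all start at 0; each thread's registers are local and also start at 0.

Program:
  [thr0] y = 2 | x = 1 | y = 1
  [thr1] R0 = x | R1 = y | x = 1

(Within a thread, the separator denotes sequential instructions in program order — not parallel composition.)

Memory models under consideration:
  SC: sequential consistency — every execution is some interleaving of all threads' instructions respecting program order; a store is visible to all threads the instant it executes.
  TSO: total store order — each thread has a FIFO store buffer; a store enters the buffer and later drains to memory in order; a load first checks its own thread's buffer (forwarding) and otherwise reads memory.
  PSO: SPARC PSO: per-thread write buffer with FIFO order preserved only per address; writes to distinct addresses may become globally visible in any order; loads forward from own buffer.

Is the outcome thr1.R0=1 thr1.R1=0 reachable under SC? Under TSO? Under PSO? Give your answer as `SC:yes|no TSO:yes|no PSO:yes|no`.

SC:no TSO:no PSO:yes

outcome vector order: (thr1.R0,thr1.R1)
under SC → 0/0, 0/1, 0/2, 1/1, 1/2
under TSO → 0/0, 0/1, 0/2, 1/1, 1/2
under PSO → 0/0, 0/1, 0/2, 1/0, 1/1, 1/2
target 1/0 ∈ {PSO}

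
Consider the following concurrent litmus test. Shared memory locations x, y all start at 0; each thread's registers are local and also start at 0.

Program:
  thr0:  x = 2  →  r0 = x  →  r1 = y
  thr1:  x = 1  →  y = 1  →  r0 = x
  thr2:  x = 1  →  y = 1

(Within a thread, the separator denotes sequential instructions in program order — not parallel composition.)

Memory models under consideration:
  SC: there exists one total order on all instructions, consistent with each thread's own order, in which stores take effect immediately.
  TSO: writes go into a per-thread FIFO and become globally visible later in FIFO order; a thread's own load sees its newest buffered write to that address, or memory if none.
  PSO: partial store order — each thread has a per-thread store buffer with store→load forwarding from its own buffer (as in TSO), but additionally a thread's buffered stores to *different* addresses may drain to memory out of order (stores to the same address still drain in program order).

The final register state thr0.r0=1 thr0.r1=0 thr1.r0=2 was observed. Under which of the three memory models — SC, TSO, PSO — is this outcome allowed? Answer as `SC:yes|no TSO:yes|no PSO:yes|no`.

SC:no TSO:yes PSO:yes

outcome vector order: (thr0.r0,thr0.r1,thr1.r0)
SC (7): (1,0,1); (1,1,1); (1,1,2); (2,0,1); (2,0,2); (2,1,1); (2,1,2)
TSO (8): (1,0,1); (1,0,2); (1,1,1); (1,1,2); (2,0,1); (2,0,2); (2,1,1); (2,1,2)
PSO (8): (1,0,1); (1,0,2); (1,1,1); (1,1,2); (2,0,1); (2,0,2); (2,1,1); (2,1,2)
target (1,0,2) ∈ {TSO,PSO}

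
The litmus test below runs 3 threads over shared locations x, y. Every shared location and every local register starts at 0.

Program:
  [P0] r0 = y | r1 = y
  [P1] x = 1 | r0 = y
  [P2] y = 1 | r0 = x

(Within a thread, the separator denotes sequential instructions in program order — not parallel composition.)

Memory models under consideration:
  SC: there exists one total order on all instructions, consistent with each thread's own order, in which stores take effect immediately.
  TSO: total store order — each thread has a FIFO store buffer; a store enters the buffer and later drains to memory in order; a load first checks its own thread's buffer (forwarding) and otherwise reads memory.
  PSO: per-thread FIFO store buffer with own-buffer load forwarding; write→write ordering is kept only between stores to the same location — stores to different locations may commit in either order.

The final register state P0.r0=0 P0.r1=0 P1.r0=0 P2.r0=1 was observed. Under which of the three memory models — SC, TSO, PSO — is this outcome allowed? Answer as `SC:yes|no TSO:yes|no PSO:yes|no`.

SC:yes TSO:yes PSO:yes

outcome vector order: (P0.r0,P0.r1,P1.r0,P2.r0)
under SC → 0001; 0010; 0011; 0101; 0110; 0111; 1101; 1110; 1111
under TSO → 0000; 0001; 0010; 0011; 0100; 0101; 0110; 0111; 1100; 1101; 1110; 1111
under PSO → 0000; 0001; 0010; 0011; 0100; 0101; 0110; 0111; 1100; 1101; 1110; 1111
target 0001 ∈ {SC,TSO,PSO}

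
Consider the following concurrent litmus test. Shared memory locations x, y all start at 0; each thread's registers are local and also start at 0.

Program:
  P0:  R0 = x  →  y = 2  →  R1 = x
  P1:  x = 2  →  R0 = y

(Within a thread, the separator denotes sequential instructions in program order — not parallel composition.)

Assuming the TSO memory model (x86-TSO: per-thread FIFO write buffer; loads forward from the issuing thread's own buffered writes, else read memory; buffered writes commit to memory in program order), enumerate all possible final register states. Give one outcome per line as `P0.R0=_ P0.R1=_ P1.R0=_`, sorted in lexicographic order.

P0.R0=0 P0.R1=0 P1.R0=0
P0.R0=0 P0.R1=0 P1.R0=2
P0.R0=0 P0.R1=2 P1.R0=0
P0.R0=0 P0.R1=2 P1.R0=2
P0.R0=2 P0.R1=2 P1.R0=0
P0.R0=2 P0.R1=2 P1.R0=2

outcome vector order: (P0.R0,P0.R1,P1.R0)
|TSO outcomes| = 6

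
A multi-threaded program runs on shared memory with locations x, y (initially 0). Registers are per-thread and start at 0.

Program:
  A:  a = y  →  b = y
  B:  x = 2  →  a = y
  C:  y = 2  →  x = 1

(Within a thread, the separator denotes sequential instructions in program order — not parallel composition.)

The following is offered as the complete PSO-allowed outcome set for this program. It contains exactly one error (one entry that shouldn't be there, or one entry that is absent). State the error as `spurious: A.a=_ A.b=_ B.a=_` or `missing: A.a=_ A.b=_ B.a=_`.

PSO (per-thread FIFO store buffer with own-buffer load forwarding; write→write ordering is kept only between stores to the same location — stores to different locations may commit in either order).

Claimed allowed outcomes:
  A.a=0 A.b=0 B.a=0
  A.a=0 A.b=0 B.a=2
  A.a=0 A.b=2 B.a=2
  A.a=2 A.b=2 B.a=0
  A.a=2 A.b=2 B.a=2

outcome vector order: (A.a,A.b,B.a)
[PSO] allowed = {<0 0 0>, <0 0 2>, <0 2 0>, <0 2 2>, <2 2 0>, <2 2 2>}
PSO∖claimed = {<0 2 0>}

missing: A.a=0 A.b=2 B.a=0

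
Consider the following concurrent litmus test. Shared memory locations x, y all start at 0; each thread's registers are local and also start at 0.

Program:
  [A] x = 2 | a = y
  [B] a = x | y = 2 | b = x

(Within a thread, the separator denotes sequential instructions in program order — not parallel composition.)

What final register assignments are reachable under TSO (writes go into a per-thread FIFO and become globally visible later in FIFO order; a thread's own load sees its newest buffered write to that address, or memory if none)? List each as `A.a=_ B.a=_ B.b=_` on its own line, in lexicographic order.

outcome vector order: (A.a,B.a,B.b)
|TSO outcomes| = 6

A.a=0 B.a=0 B.b=0
A.a=0 B.a=0 B.b=2
A.a=0 B.a=2 B.b=2
A.a=2 B.a=0 B.b=0
A.a=2 B.a=0 B.b=2
A.a=2 B.a=2 B.b=2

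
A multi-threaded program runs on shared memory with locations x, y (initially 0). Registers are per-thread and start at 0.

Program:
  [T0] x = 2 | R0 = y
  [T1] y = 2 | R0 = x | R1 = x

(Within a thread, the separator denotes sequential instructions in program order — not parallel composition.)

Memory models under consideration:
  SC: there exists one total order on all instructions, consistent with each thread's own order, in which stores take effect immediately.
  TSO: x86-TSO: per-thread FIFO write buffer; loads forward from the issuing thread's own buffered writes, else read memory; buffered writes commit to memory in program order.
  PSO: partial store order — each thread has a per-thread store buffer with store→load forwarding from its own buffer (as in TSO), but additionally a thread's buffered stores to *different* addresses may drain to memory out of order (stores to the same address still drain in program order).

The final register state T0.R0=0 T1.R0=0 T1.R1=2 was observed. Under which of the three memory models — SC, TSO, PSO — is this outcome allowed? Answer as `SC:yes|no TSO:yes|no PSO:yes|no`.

outcome vector order: (T0.R0,T1.R0,T1.R1)
SC: 4 outcomes — {0/2/2; 2/0/0; 2/0/2; 2/2/2}
TSO: 6 outcomes — {0/0/0; 0/0/2; 0/2/2; 2/0/0; 2/0/2; 2/2/2}
PSO: 6 outcomes — {0/0/0; 0/0/2; 0/2/2; 2/0/0; 2/0/2; 2/2/2}
target 0/0/2 ∈ {TSO,PSO}

SC:no TSO:yes PSO:yes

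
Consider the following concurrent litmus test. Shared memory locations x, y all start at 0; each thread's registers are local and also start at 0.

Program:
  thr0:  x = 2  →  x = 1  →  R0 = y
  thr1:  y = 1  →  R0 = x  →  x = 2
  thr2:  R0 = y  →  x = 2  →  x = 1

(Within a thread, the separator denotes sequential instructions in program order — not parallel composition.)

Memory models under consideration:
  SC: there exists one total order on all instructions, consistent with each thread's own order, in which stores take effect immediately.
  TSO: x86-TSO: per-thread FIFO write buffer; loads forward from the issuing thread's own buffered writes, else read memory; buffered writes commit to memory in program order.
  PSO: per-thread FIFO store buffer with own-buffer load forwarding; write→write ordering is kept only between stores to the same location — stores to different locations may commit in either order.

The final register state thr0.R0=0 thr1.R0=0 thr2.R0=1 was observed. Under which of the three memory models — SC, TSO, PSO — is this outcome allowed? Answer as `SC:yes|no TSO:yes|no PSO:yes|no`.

SC:no TSO:yes PSO:yes

outcome vector order: (thr0.R0,thr1.R0,thr2.R0)
SC: 10 outcomes — {(0,1,0), (0,1,1), (0,2,0), (0,2,1), (1,0,0), (1,0,1), (1,1,0), (1,1,1), (1,2,0), (1,2,1)}
TSO: 12 outcomes — {(0,0,0), (0,0,1), (0,1,0), (0,1,1), (0,2,0), (0,2,1), (1,0,0), (1,0,1), (1,1,0), (1,1,1), (1,2,0), (1,2,1)}
PSO: 12 outcomes — {(0,0,0), (0,0,1), (0,1,0), (0,1,1), (0,2,0), (0,2,1), (1,0,0), (1,0,1), (1,1,0), (1,1,1), (1,2,0), (1,2,1)}
target (0,0,1) ∈ {TSO,PSO}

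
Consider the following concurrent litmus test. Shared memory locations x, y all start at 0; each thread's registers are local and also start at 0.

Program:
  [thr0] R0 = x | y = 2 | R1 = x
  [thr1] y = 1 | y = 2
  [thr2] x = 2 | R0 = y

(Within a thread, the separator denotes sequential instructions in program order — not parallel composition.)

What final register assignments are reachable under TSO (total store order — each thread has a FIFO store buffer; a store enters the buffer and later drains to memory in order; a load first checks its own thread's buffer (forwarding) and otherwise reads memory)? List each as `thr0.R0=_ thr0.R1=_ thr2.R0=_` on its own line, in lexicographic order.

outcome vector order: (thr0.R0,thr0.R1,thr2.R0)
|TSO outcomes| = 9

thr0.R0=0 thr0.R1=0 thr2.R0=0
thr0.R0=0 thr0.R1=0 thr2.R0=1
thr0.R0=0 thr0.R1=0 thr2.R0=2
thr0.R0=0 thr0.R1=2 thr2.R0=0
thr0.R0=0 thr0.R1=2 thr2.R0=1
thr0.R0=0 thr0.R1=2 thr2.R0=2
thr0.R0=2 thr0.R1=2 thr2.R0=0
thr0.R0=2 thr0.R1=2 thr2.R0=1
thr0.R0=2 thr0.R1=2 thr2.R0=2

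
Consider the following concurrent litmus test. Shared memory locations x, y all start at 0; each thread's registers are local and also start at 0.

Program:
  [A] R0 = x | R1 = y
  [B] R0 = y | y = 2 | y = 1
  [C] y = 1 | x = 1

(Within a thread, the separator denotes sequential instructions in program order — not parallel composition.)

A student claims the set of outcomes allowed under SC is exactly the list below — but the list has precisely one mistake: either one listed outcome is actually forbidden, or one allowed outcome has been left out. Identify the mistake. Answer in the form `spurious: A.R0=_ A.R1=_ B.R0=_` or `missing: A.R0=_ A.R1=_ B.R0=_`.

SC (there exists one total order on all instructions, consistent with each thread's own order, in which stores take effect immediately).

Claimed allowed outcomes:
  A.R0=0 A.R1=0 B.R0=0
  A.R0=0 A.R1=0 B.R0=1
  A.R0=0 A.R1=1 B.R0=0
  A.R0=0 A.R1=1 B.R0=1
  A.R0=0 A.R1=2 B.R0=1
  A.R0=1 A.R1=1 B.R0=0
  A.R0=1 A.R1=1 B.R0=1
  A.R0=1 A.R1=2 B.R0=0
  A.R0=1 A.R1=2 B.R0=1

missing: A.R0=0 A.R1=2 B.R0=0

outcome vector order: (A.R0,A.R1,B.R0)
under SC → 000 001 010 011 020 021 110 111 120 121
SC∖claimed = {020}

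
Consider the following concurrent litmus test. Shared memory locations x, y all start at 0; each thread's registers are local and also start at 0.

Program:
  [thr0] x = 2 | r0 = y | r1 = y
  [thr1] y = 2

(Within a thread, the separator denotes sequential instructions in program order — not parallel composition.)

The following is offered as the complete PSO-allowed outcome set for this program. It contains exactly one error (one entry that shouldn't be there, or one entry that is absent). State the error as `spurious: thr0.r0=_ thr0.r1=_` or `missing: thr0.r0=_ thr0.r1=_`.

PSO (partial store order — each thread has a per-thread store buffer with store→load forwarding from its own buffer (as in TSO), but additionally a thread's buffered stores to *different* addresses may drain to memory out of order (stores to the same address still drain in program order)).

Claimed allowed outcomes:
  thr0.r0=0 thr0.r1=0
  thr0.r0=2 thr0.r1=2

missing: thr0.r0=0 thr0.r1=2

outcome vector order: (thr0.r0,thr0.r1)
PSO: 3 outcomes — {0/0; 0/2; 2/2}
PSO∖claimed = {0/2}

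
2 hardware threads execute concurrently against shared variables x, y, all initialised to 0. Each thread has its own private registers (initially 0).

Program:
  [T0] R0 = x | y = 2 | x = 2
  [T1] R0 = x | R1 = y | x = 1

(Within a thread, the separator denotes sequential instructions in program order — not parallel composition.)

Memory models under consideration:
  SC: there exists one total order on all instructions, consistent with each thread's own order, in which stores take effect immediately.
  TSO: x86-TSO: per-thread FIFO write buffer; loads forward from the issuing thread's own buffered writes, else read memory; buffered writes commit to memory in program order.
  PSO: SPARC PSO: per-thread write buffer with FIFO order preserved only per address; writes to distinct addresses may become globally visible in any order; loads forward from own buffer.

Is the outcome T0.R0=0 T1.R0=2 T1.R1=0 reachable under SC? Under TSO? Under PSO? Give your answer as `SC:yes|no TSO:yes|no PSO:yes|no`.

SC:no TSO:no PSO:yes

outcome vector order: (T0.R0,T1.R0,T1.R1)
SC (4): <0 0 0>, <0 0 2>, <0 2 2>, <1 0 0>
TSO (4): <0 0 0>, <0 0 2>, <0 2 2>, <1 0 0>
PSO (5): <0 0 0>, <0 0 2>, <0 2 0>, <0 2 2>, <1 0 0>
target <0 2 0> ∈ {PSO}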